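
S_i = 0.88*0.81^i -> [0.88, 0.71, 0.58, 0.47, 0.38]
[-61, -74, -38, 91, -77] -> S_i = Random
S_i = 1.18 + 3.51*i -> [1.18, 4.69, 8.2, 11.71, 15.22]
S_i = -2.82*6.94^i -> [-2.82, -19.57, -135.82, -942.6, -6541.65]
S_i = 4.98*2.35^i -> [4.98, 11.7, 27.5, 64.63, 151.88]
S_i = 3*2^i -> [3, 6, 12, 24, 48]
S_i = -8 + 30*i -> [-8, 22, 52, 82, 112]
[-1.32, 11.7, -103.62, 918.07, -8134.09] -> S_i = -1.32*(-8.86)^i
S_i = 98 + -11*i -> [98, 87, 76, 65, 54]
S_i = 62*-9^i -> [62, -558, 5022, -45198, 406782]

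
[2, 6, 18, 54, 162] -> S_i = 2*3^i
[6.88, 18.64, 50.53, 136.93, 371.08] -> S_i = 6.88*2.71^i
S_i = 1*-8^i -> [1, -8, 64, -512, 4096]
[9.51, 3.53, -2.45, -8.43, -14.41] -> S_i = 9.51 + -5.98*i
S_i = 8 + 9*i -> [8, 17, 26, 35, 44]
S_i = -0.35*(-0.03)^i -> [-0.35, 0.01, -0.0, 0.0, -0.0]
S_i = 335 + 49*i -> [335, 384, 433, 482, 531]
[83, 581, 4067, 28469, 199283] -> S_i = 83*7^i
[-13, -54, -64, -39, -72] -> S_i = Random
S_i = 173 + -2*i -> [173, 171, 169, 167, 165]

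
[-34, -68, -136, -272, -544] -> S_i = -34*2^i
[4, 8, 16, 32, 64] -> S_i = 4*2^i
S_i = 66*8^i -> [66, 528, 4224, 33792, 270336]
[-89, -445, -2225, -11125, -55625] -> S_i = -89*5^i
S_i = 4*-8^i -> [4, -32, 256, -2048, 16384]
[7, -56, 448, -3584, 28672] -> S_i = 7*-8^i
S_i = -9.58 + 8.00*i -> [-9.58, -1.58, 6.42, 14.42, 22.42]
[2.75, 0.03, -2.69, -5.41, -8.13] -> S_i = 2.75 + -2.72*i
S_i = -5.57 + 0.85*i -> [-5.57, -4.72, -3.87, -3.02, -2.17]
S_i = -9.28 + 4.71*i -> [-9.28, -4.57, 0.14, 4.85, 9.56]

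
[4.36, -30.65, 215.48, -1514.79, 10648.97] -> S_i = 4.36*(-7.03)^i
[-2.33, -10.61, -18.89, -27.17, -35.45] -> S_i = -2.33 + -8.28*i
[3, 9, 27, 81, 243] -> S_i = 3*3^i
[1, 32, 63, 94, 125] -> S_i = 1 + 31*i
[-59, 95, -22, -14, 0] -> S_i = Random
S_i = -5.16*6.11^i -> [-5.16, -31.53, -192.63, -1176.99, -7191.42]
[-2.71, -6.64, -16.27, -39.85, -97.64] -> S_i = -2.71*2.45^i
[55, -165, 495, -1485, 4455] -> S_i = 55*-3^i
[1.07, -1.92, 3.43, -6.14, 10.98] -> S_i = 1.07*(-1.79)^i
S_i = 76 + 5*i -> [76, 81, 86, 91, 96]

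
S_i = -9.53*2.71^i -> [-9.53, -25.83, -69.99, -189.67, -514.01]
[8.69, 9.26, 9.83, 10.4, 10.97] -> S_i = 8.69 + 0.57*i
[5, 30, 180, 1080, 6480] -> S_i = 5*6^i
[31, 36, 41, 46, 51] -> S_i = 31 + 5*i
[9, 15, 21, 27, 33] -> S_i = 9 + 6*i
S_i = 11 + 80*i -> [11, 91, 171, 251, 331]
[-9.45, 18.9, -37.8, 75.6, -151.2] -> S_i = -9.45*(-2.00)^i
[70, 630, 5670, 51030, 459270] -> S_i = 70*9^i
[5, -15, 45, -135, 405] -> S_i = 5*-3^i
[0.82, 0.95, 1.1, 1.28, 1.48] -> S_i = 0.82*1.16^i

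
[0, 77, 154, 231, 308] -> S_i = 0 + 77*i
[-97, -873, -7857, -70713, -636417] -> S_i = -97*9^i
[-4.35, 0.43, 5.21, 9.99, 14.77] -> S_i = -4.35 + 4.78*i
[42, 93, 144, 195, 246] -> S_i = 42 + 51*i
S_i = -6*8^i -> [-6, -48, -384, -3072, -24576]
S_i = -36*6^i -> [-36, -216, -1296, -7776, -46656]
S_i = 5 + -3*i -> [5, 2, -1, -4, -7]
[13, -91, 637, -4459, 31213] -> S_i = 13*-7^i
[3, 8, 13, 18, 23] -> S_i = 3 + 5*i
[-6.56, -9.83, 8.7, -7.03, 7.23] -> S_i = Random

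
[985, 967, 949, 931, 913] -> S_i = 985 + -18*i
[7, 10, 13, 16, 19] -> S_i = 7 + 3*i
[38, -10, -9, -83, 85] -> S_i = Random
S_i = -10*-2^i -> [-10, 20, -40, 80, -160]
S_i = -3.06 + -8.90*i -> [-3.06, -11.96, -20.86, -29.76, -38.66]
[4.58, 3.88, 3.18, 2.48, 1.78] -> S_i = 4.58 + -0.70*i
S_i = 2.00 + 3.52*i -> [2.0, 5.52, 9.04, 12.56, 16.08]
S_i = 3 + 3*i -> [3, 6, 9, 12, 15]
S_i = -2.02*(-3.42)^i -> [-2.02, 6.91, -23.63, 80.8, -276.35]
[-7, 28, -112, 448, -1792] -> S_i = -7*-4^i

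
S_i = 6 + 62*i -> [6, 68, 130, 192, 254]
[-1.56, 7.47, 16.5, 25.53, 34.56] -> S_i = -1.56 + 9.03*i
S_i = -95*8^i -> [-95, -760, -6080, -48640, -389120]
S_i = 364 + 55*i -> [364, 419, 474, 529, 584]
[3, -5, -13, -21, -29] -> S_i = 3 + -8*i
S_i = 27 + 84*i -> [27, 111, 195, 279, 363]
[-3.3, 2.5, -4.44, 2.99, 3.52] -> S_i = Random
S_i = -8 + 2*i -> [-8, -6, -4, -2, 0]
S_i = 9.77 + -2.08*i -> [9.77, 7.69, 5.61, 3.53, 1.45]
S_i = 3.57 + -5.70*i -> [3.57, -2.13, -7.83, -13.53, -19.23]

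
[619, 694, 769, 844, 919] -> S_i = 619 + 75*i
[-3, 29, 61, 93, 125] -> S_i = -3 + 32*i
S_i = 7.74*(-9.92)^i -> [7.74, -76.78, 761.67, -7555.72, 74952.76]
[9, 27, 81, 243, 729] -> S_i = 9*3^i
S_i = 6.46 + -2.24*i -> [6.46, 4.22, 1.98, -0.26, -2.5]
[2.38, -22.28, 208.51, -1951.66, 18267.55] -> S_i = 2.38*(-9.36)^i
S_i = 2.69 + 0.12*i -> [2.69, 2.81, 2.93, 3.05, 3.17]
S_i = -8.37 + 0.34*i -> [-8.37, -8.03, -7.69, -7.35, -7.01]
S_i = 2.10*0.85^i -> [2.1, 1.78, 1.52, 1.29, 1.1]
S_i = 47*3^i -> [47, 141, 423, 1269, 3807]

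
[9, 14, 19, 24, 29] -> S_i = 9 + 5*i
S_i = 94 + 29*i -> [94, 123, 152, 181, 210]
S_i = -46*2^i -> [-46, -92, -184, -368, -736]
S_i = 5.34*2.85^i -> [5.34, 15.22, 43.37, 123.62, 352.31]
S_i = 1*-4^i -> [1, -4, 16, -64, 256]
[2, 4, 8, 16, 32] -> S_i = 2*2^i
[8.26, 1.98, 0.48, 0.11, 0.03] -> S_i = 8.26*0.24^i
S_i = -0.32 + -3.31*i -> [-0.32, -3.63, -6.94, -10.25, -13.56]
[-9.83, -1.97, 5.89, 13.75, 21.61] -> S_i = -9.83 + 7.86*i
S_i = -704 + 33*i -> [-704, -671, -638, -605, -572]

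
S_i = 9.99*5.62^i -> [9.99, 56.14, 315.53, 1773.27, 9965.77]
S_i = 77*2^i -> [77, 154, 308, 616, 1232]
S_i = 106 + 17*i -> [106, 123, 140, 157, 174]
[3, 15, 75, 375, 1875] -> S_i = 3*5^i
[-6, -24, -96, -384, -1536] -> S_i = -6*4^i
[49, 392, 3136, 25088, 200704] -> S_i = 49*8^i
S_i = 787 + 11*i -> [787, 798, 809, 820, 831]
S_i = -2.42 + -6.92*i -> [-2.42, -9.34, -16.26, -23.18, -30.1]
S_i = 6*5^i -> [6, 30, 150, 750, 3750]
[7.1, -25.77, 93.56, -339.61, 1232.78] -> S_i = 7.10*(-3.63)^i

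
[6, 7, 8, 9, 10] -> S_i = 6 + 1*i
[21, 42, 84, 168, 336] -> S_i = 21*2^i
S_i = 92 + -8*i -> [92, 84, 76, 68, 60]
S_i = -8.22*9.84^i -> [-8.22, -80.88, -795.91, -7831.72, -77064.12]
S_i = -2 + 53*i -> [-2, 51, 104, 157, 210]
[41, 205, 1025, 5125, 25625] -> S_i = 41*5^i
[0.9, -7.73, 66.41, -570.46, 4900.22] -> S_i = 0.90*(-8.59)^i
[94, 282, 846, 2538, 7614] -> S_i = 94*3^i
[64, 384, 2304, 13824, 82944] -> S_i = 64*6^i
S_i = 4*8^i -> [4, 32, 256, 2048, 16384]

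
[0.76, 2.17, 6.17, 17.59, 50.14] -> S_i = 0.76*2.85^i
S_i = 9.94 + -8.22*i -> [9.94, 1.72, -6.5, -14.72, -22.94]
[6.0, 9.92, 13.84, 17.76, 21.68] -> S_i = 6.00 + 3.92*i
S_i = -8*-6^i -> [-8, 48, -288, 1728, -10368]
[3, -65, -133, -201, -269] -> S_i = 3 + -68*i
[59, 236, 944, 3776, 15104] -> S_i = 59*4^i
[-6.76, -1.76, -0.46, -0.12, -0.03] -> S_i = -6.76*0.26^i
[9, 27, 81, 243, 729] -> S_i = 9*3^i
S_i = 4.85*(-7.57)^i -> [4.85, -36.71, 277.93, -2103.92, 15926.68]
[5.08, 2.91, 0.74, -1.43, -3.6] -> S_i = 5.08 + -2.17*i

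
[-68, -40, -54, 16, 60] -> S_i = Random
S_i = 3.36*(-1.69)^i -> [3.36, -5.68, 9.6, -16.22, 27.41]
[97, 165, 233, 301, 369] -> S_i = 97 + 68*i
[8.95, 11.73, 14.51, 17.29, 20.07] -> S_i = 8.95 + 2.78*i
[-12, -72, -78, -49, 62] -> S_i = Random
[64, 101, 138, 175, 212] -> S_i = 64 + 37*i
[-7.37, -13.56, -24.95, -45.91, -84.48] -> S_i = -7.37*1.84^i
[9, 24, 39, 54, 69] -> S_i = 9 + 15*i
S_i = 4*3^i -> [4, 12, 36, 108, 324]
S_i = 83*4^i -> [83, 332, 1328, 5312, 21248]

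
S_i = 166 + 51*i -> [166, 217, 268, 319, 370]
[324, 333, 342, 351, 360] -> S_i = 324 + 9*i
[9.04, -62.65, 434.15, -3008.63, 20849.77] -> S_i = 9.04*(-6.93)^i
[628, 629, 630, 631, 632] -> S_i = 628 + 1*i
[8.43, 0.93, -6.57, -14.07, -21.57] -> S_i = 8.43 + -7.50*i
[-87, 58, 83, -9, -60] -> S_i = Random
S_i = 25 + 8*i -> [25, 33, 41, 49, 57]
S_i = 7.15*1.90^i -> [7.15, 13.58, 25.81, 49.04, 93.18]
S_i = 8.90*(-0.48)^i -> [8.9, -4.27, 2.05, -0.98, 0.47]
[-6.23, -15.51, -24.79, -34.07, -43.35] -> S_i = -6.23 + -9.28*i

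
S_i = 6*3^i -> [6, 18, 54, 162, 486]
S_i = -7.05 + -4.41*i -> [-7.05, -11.46, -15.87, -20.28, -24.69]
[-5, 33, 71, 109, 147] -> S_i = -5 + 38*i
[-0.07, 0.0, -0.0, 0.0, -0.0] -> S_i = -0.07*(-0.04)^i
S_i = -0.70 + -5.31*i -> [-0.7, -6.01, -11.32, -16.63, -21.94]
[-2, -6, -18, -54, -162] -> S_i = -2*3^i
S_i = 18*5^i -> [18, 90, 450, 2250, 11250]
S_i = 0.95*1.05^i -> [0.95, 1.0, 1.05, 1.1, 1.15]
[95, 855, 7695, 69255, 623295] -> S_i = 95*9^i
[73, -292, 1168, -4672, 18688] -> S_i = 73*-4^i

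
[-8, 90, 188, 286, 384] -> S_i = -8 + 98*i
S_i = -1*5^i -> [-1, -5, -25, -125, -625]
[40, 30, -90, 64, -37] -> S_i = Random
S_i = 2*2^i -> [2, 4, 8, 16, 32]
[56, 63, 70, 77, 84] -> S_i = 56 + 7*i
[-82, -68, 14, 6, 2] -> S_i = Random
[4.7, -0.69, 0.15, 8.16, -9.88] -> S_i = Random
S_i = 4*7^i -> [4, 28, 196, 1372, 9604]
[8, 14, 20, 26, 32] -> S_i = 8 + 6*i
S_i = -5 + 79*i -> [-5, 74, 153, 232, 311]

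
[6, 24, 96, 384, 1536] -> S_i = 6*4^i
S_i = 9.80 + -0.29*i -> [9.8, 9.51, 9.22, 8.93, 8.64]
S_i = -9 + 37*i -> [-9, 28, 65, 102, 139]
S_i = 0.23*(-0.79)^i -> [0.23, -0.18, 0.14, -0.11, 0.09]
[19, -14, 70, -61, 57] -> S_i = Random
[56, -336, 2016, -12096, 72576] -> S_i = 56*-6^i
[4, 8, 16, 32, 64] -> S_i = 4*2^i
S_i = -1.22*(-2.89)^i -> [-1.22, 3.53, -10.19, 29.45, -85.1]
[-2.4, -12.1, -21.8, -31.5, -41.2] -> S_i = -2.40 + -9.70*i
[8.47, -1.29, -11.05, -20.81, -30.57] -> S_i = 8.47 + -9.76*i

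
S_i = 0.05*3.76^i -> [0.05, 0.19, 0.71, 2.66, 9.99]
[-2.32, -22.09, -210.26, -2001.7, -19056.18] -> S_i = -2.32*9.52^i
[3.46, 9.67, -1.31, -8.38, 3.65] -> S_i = Random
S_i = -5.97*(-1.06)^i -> [-5.97, 6.33, -6.71, 7.11, -7.54]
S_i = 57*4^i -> [57, 228, 912, 3648, 14592]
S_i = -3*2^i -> [-3, -6, -12, -24, -48]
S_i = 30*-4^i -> [30, -120, 480, -1920, 7680]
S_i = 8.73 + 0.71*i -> [8.73, 9.44, 10.15, 10.86, 11.57]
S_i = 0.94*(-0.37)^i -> [0.94, -0.35, 0.13, -0.05, 0.02]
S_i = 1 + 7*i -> [1, 8, 15, 22, 29]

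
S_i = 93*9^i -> [93, 837, 7533, 67797, 610173]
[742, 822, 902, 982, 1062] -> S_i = 742 + 80*i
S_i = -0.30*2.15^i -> [-0.3, -0.64, -1.39, -2.98, -6.41]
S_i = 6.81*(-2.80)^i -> [6.81, -19.07, 53.39, -149.49, 418.58]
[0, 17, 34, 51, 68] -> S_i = 0 + 17*i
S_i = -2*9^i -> [-2, -18, -162, -1458, -13122]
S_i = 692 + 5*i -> [692, 697, 702, 707, 712]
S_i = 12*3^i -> [12, 36, 108, 324, 972]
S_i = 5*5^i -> [5, 25, 125, 625, 3125]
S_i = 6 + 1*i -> [6, 7, 8, 9, 10]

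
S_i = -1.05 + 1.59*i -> [-1.05, 0.54, 2.13, 3.72, 5.31]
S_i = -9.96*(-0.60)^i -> [-9.96, 5.98, -3.59, 2.15, -1.29]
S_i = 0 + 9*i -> [0, 9, 18, 27, 36]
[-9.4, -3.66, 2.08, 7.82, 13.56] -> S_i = -9.40 + 5.74*i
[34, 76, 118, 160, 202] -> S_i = 34 + 42*i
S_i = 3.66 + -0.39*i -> [3.66, 3.27, 2.88, 2.49, 2.1]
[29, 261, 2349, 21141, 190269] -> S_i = 29*9^i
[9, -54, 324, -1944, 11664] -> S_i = 9*-6^i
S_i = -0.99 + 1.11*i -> [-0.99, 0.12, 1.23, 2.34, 3.45]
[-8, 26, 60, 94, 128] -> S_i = -8 + 34*i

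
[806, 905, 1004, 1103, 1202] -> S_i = 806 + 99*i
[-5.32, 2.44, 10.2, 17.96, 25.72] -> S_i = -5.32 + 7.76*i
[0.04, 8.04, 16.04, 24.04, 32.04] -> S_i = 0.04 + 8.00*i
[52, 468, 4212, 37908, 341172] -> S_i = 52*9^i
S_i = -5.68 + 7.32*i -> [-5.68, 1.64, 8.96, 16.28, 23.6]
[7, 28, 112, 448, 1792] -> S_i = 7*4^i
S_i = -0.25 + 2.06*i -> [-0.25, 1.81, 3.87, 5.93, 7.99]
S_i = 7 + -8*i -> [7, -1, -9, -17, -25]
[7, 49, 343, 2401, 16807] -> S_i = 7*7^i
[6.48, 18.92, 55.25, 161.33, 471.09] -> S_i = 6.48*2.92^i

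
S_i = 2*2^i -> [2, 4, 8, 16, 32]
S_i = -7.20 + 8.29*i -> [-7.2, 1.09, 9.38, 17.67, 25.96]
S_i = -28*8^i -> [-28, -224, -1792, -14336, -114688]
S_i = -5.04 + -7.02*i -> [-5.04, -12.06, -19.08, -26.1, -33.12]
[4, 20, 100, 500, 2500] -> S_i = 4*5^i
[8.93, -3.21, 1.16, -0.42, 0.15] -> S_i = 8.93*(-0.36)^i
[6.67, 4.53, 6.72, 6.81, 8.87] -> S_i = Random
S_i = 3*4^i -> [3, 12, 48, 192, 768]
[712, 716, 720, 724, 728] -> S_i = 712 + 4*i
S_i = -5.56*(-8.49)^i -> [-5.56, 47.2, -400.77, 3402.5, -28887.21]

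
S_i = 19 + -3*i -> [19, 16, 13, 10, 7]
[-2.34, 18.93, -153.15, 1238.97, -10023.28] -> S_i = -2.34*(-8.09)^i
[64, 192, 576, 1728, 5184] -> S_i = 64*3^i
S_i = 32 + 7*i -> [32, 39, 46, 53, 60]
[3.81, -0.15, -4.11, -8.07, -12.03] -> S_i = 3.81 + -3.96*i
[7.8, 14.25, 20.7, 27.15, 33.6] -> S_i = 7.80 + 6.45*i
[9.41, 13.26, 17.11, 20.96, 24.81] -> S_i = 9.41 + 3.85*i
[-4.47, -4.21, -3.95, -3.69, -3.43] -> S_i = -4.47 + 0.26*i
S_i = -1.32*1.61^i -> [-1.32, -2.13, -3.42, -5.51, -8.87]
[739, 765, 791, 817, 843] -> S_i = 739 + 26*i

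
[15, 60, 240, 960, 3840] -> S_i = 15*4^i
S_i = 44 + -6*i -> [44, 38, 32, 26, 20]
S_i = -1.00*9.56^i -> [-1.0, -9.56, -91.39, -873.72, -8352.79]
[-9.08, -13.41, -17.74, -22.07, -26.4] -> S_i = -9.08 + -4.33*i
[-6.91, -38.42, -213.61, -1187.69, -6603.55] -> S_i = -6.91*5.56^i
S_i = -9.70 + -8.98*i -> [-9.7, -18.68, -27.66, -36.64, -45.62]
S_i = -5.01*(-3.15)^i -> [-5.01, 15.78, -49.71, 156.59, -493.26]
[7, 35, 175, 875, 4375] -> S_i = 7*5^i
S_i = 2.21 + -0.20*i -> [2.21, 2.01, 1.81, 1.61, 1.41]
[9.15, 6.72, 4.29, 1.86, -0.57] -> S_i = 9.15 + -2.43*i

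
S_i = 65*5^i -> [65, 325, 1625, 8125, 40625]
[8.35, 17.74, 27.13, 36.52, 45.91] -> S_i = 8.35 + 9.39*i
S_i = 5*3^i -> [5, 15, 45, 135, 405]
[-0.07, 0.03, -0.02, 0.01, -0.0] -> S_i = -0.07*(-0.47)^i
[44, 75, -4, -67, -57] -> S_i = Random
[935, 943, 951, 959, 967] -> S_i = 935 + 8*i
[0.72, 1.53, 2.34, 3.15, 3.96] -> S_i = 0.72 + 0.81*i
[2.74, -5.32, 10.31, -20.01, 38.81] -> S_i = 2.74*(-1.94)^i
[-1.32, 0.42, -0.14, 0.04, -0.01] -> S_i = -1.32*(-0.32)^i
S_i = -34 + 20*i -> [-34, -14, 6, 26, 46]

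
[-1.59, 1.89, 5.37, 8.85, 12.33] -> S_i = -1.59 + 3.48*i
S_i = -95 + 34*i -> [-95, -61, -27, 7, 41]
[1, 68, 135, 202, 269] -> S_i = 1 + 67*i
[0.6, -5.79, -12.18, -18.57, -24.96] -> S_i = 0.60 + -6.39*i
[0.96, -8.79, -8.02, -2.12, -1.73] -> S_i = Random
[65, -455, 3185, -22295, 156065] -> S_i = 65*-7^i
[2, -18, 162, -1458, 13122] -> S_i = 2*-9^i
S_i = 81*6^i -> [81, 486, 2916, 17496, 104976]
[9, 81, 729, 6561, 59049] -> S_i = 9*9^i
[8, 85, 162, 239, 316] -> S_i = 8 + 77*i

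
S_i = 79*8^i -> [79, 632, 5056, 40448, 323584]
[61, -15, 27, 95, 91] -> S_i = Random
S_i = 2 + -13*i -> [2, -11, -24, -37, -50]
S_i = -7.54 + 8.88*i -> [-7.54, 1.34, 10.22, 19.1, 27.98]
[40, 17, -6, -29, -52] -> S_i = 40 + -23*i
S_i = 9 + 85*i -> [9, 94, 179, 264, 349]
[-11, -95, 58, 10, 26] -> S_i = Random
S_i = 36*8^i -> [36, 288, 2304, 18432, 147456]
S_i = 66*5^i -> [66, 330, 1650, 8250, 41250]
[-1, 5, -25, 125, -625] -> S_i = -1*-5^i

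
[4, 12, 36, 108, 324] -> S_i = 4*3^i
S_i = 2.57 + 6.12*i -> [2.57, 8.69, 14.81, 20.93, 27.05]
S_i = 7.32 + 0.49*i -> [7.32, 7.81, 8.3, 8.79, 9.28]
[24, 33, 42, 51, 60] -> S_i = 24 + 9*i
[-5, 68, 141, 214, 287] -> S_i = -5 + 73*i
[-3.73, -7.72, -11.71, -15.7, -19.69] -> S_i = -3.73 + -3.99*i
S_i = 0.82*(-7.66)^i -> [0.82, -6.28, 48.11, -368.55, 2823.12]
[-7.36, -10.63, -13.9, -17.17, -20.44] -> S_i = -7.36 + -3.27*i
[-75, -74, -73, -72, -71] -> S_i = -75 + 1*i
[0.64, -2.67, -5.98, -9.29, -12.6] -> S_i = 0.64 + -3.31*i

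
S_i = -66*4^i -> [-66, -264, -1056, -4224, -16896]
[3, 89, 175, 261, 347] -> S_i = 3 + 86*i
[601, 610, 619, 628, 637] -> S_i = 601 + 9*i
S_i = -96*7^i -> [-96, -672, -4704, -32928, -230496]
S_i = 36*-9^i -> [36, -324, 2916, -26244, 236196]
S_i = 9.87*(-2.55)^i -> [9.87, -25.17, 64.18, -163.66, 417.33]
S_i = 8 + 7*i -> [8, 15, 22, 29, 36]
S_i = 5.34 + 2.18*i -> [5.34, 7.52, 9.7, 11.88, 14.06]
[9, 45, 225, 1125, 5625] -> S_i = 9*5^i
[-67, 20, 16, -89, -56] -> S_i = Random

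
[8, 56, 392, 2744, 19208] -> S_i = 8*7^i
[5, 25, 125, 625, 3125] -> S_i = 5*5^i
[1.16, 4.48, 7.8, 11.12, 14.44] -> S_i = 1.16 + 3.32*i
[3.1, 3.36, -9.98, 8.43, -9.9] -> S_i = Random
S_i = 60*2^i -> [60, 120, 240, 480, 960]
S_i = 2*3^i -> [2, 6, 18, 54, 162]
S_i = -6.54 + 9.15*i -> [-6.54, 2.61, 11.76, 20.91, 30.06]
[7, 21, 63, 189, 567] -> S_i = 7*3^i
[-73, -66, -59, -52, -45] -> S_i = -73 + 7*i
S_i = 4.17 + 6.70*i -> [4.17, 10.87, 17.57, 24.27, 30.97]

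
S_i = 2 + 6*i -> [2, 8, 14, 20, 26]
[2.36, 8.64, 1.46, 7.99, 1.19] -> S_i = Random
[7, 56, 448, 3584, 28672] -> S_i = 7*8^i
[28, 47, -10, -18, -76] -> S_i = Random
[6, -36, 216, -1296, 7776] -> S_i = 6*-6^i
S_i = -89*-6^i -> [-89, 534, -3204, 19224, -115344]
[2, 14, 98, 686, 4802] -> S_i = 2*7^i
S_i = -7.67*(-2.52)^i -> [-7.67, 19.33, -48.71, 122.74, -309.31]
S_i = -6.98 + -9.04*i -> [-6.98, -16.02, -25.06, -34.1, -43.14]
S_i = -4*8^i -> [-4, -32, -256, -2048, -16384]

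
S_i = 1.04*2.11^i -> [1.04, 2.19, 4.63, 9.77, 20.61]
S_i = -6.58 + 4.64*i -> [-6.58, -1.94, 2.7, 7.34, 11.98]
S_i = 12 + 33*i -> [12, 45, 78, 111, 144]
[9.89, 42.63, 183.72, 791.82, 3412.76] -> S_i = 9.89*4.31^i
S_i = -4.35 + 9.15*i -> [-4.35, 4.8, 13.95, 23.1, 32.25]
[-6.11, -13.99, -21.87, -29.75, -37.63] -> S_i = -6.11 + -7.88*i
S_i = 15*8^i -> [15, 120, 960, 7680, 61440]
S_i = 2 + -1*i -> [2, 1, 0, -1, -2]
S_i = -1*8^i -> [-1, -8, -64, -512, -4096]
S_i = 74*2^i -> [74, 148, 296, 592, 1184]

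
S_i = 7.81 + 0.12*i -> [7.81, 7.93, 8.05, 8.17, 8.29]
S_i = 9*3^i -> [9, 27, 81, 243, 729]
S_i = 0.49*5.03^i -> [0.49, 2.46, 12.4, 62.36, 313.67]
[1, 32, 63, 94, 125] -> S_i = 1 + 31*i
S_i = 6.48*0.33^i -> [6.48, 2.14, 0.71, 0.23, 0.08]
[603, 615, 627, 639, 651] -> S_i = 603 + 12*i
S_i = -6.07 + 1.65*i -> [-6.07, -4.42, -2.77, -1.12, 0.53]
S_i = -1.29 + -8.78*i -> [-1.29, -10.07, -18.85, -27.63, -36.41]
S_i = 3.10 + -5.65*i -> [3.1, -2.55, -8.2, -13.85, -19.5]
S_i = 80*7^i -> [80, 560, 3920, 27440, 192080]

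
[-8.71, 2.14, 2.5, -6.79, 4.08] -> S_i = Random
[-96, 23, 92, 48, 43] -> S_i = Random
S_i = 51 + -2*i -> [51, 49, 47, 45, 43]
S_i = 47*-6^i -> [47, -282, 1692, -10152, 60912]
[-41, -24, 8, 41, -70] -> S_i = Random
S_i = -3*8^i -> [-3, -24, -192, -1536, -12288]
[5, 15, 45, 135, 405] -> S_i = 5*3^i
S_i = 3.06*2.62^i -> [3.06, 8.02, 21.01, 55.03, 144.19]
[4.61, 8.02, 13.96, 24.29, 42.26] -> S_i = 4.61*1.74^i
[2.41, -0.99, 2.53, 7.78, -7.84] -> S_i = Random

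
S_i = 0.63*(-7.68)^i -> [0.63, -4.84, 37.16, -285.38, 2191.72]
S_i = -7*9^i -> [-7, -63, -567, -5103, -45927]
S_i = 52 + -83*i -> [52, -31, -114, -197, -280]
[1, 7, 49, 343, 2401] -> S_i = 1*7^i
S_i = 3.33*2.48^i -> [3.33, 8.26, 20.48, 50.79, 125.97]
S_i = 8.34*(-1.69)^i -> [8.34, -14.09, 23.82, -40.26, 68.03]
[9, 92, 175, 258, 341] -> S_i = 9 + 83*i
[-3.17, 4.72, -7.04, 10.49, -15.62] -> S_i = -3.17*(-1.49)^i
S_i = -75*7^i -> [-75, -525, -3675, -25725, -180075]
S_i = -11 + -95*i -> [-11, -106, -201, -296, -391]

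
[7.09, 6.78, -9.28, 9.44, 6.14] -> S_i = Random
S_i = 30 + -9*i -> [30, 21, 12, 3, -6]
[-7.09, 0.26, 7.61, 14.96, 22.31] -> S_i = -7.09 + 7.35*i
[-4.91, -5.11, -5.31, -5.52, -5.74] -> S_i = -4.91*1.04^i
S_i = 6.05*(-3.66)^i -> [6.05, -22.14, 81.04, -296.62, 1085.62]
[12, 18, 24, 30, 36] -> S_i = 12 + 6*i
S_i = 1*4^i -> [1, 4, 16, 64, 256]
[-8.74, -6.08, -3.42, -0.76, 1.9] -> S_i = -8.74 + 2.66*i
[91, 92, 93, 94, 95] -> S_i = 91 + 1*i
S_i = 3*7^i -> [3, 21, 147, 1029, 7203]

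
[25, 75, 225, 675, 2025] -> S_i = 25*3^i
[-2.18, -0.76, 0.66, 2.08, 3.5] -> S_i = -2.18 + 1.42*i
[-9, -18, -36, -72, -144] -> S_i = -9*2^i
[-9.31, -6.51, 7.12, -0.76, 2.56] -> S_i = Random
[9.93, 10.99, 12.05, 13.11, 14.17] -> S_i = 9.93 + 1.06*i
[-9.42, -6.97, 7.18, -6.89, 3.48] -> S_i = Random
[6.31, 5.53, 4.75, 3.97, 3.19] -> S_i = 6.31 + -0.78*i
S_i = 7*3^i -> [7, 21, 63, 189, 567]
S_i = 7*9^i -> [7, 63, 567, 5103, 45927]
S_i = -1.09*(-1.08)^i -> [-1.09, 1.18, -1.27, 1.37, -1.48]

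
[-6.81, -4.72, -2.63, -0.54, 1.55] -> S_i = -6.81 + 2.09*i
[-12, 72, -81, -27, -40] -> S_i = Random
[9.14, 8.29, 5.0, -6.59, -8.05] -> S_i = Random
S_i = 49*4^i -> [49, 196, 784, 3136, 12544]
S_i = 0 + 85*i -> [0, 85, 170, 255, 340]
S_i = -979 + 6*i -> [-979, -973, -967, -961, -955]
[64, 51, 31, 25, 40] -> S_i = Random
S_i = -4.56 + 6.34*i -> [-4.56, 1.78, 8.12, 14.46, 20.8]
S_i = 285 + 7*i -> [285, 292, 299, 306, 313]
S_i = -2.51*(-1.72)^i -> [-2.51, 4.32, -7.43, 12.77, -21.97]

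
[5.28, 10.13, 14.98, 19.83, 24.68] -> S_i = 5.28 + 4.85*i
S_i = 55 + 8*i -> [55, 63, 71, 79, 87]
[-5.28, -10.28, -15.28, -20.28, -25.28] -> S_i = -5.28 + -5.00*i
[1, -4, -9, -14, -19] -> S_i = 1 + -5*i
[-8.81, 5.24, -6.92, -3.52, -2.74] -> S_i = Random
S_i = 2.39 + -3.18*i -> [2.39, -0.79, -3.97, -7.15, -10.33]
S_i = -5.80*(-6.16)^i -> [-5.8, 35.73, -220.08, 1355.72, -8351.24]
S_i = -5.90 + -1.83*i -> [-5.9, -7.73, -9.56, -11.39, -13.22]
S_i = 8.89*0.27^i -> [8.89, 2.4, 0.65, 0.17, 0.05]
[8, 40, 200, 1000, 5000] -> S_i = 8*5^i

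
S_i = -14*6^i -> [-14, -84, -504, -3024, -18144]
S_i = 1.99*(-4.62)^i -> [1.99, -9.19, 42.48, -196.24, 906.61]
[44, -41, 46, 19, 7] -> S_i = Random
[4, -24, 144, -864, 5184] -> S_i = 4*-6^i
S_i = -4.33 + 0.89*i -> [-4.33, -3.44, -2.55, -1.66, -0.77]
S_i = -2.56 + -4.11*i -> [-2.56, -6.67, -10.78, -14.89, -19.0]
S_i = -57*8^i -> [-57, -456, -3648, -29184, -233472]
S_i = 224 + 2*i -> [224, 226, 228, 230, 232]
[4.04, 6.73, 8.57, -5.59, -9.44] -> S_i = Random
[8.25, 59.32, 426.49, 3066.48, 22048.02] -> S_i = 8.25*7.19^i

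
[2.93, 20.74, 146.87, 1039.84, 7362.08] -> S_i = 2.93*7.08^i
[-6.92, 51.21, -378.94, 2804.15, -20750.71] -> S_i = -6.92*(-7.40)^i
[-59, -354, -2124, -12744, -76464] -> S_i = -59*6^i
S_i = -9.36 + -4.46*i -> [-9.36, -13.82, -18.28, -22.74, -27.2]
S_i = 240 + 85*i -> [240, 325, 410, 495, 580]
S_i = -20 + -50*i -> [-20, -70, -120, -170, -220]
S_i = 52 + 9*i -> [52, 61, 70, 79, 88]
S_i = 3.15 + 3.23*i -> [3.15, 6.38, 9.61, 12.84, 16.07]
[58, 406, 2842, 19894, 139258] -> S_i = 58*7^i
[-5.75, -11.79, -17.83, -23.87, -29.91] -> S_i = -5.75 + -6.04*i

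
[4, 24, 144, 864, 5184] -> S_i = 4*6^i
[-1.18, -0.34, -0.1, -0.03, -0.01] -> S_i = -1.18*0.29^i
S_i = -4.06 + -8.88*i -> [-4.06, -12.94, -21.82, -30.7, -39.58]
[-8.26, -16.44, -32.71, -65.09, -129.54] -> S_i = -8.26*1.99^i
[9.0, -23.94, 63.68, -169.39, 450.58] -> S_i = 9.00*(-2.66)^i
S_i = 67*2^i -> [67, 134, 268, 536, 1072]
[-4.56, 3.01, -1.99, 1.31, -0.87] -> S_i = -4.56*(-0.66)^i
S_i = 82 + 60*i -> [82, 142, 202, 262, 322]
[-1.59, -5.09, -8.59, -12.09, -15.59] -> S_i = -1.59 + -3.50*i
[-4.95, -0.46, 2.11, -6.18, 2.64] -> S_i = Random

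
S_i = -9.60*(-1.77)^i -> [-9.6, 16.99, -30.08, 53.23, -94.22]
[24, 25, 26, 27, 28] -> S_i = 24 + 1*i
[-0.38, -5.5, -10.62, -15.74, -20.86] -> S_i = -0.38 + -5.12*i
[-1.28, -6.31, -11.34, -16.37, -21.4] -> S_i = -1.28 + -5.03*i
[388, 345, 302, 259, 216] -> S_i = 388 + -43*i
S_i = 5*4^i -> [5, 20, 80, 320, 1280]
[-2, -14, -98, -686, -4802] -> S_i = -2*7^i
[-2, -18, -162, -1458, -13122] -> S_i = -2*9^i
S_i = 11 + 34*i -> [11, 45, 79, 113, 147]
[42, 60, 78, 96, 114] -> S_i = 42 + 18*i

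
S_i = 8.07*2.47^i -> [8.07, 19.93, 49.23, 121.61, 300.37]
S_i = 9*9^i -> [9, 81, 729, 6561, 59049]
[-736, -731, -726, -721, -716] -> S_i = -736 + 5*i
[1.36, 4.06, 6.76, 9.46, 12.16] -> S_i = 1.36 + 2.70*i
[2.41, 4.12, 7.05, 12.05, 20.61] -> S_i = 2.41*1.71^i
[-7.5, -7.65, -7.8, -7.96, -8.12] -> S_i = -7.50*1.02^i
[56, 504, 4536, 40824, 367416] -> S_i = 56*9^i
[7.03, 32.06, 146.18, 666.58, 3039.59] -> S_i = 7.03*4.56^i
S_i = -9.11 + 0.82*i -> [-9.11, -8.29, -7.47, -6.65, -5.83]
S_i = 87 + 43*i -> [87, 130, 173, 216, 259]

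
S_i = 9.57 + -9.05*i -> [9.57, 0.52, -8.53, -17.58, -26.63]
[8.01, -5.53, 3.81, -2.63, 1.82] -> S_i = 8.01*(-0.69)^i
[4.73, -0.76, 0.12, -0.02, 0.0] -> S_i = 4.73*(-0.16)^i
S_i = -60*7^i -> [-60, -420, -2940, -20580, -144060]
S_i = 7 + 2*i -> [7, 9, 11, 13, 15]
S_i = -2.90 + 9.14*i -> [-2.9, 6.24, 15.38, 24.52, 33.66]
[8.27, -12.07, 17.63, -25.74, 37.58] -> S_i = 8.27*(-1.46)^i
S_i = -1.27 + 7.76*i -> [-1.27, 6.49, 14.25, 22.01, 29.77]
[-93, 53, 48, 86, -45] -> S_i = Random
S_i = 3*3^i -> [3, 9, 27, 81, 243]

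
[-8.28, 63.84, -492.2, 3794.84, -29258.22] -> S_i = -8.28*(-7.71)^i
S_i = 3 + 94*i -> [3, 97, 191, 285, 379]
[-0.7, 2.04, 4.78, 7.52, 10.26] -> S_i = -0.70 + 2.74*i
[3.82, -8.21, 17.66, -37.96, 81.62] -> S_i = 3.82*(-2.15)^i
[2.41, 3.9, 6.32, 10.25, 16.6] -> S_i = 2.41*1.62^i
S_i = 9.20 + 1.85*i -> [9.2, 11.05, 12.9, 14.75, 16.6]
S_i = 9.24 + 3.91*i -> [9.24, 13.15, 17.06, 20.97, 24.88]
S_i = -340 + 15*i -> [-340, -325, -310, -295, -280]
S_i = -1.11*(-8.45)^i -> [-1.11, 9.38, -79.26, 669.72, -5659.13]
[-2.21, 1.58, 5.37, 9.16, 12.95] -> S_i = -2.21 + 3.79*i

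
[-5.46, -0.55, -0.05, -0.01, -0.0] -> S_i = -5.46*0.10^i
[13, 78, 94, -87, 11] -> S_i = Random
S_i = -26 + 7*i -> [-26, -19, -12, -5, 2]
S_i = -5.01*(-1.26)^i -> [-5.01, 6.31, -7.95, 10.02, -12.63]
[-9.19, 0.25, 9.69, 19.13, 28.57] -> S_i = -9.19 + 9.44*i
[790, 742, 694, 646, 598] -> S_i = 790 + -48*i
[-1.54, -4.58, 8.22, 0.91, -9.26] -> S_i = Random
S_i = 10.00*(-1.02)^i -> [10.0, -10.2, 10.4, -10.61, 10.82]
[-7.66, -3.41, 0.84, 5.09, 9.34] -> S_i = -7.66 + 4.25*i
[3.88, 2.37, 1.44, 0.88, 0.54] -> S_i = 3.88*0.61^i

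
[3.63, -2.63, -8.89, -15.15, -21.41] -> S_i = 3.63 + -6.26*i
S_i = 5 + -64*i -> [5, -59, -123, -187, -251]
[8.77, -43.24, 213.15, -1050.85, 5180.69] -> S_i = 8.77*(-4.93)^i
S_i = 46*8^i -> [46, 368, 2944, 23552, 188416]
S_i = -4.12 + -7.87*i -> [-4.12, -11.99, -19.86, -27.73, -35.6]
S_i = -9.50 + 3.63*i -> [-9.5, -5.87, -2.24, 1.39, 5.02]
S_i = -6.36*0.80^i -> [-6.36, -5.09, -4.07, -3.26, -2.61]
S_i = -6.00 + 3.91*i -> [-6.0, -2.09, 1.82, 5.73, 9.64]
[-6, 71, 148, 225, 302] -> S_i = -6 + 77*i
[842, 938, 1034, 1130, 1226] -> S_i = 842 + 96*i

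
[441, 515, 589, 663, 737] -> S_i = 441 + 74*i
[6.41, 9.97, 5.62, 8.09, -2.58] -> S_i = Random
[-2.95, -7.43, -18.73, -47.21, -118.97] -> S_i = -2.95*2.52^i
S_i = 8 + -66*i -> [8, -58, -124, -190, -256]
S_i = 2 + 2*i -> [2, 4, 6, 8, 10]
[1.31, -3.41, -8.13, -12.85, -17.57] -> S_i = 1.31 + -4.72*i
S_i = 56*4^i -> [56, 224, 896, 3584, 14336]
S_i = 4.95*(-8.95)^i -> [4.95, -44.3, 396.51, -3548.74, 31761.23]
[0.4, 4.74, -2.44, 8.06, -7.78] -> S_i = Random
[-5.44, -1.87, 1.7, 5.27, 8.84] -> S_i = -5.44 + 3.57*i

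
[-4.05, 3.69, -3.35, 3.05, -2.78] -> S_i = -4.05*(-0.91)^i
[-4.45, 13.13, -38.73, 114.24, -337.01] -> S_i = -4.45*(-2.95)^i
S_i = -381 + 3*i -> [-381, -378, -375, -372, -369]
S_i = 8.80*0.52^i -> [8.8, 4.58, 2.38, 1.24, 0.64]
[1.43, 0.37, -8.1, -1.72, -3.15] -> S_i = Random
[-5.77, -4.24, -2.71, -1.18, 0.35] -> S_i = -5.77 + 1.53*i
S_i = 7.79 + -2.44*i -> [7.79, 5.35, 2.91, 0.47, -1.97]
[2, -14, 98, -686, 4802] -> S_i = 2*-7^i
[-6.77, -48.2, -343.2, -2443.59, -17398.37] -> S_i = -6.77*7.12^i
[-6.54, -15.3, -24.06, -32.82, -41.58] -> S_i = -6.54 + -8.76*i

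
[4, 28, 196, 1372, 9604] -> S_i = 4*7^i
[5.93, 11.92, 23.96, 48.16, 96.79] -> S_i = 5.93*2.01^i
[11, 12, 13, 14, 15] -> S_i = 11 + 1*i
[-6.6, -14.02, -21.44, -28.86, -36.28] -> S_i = -6.60 + -7.42*i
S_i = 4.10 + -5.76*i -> [4.1, -1.66, -7.42, -13.18, -18.94]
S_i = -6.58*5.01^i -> [-6.58, -32.97, -165.16, -827.44, -4145.5]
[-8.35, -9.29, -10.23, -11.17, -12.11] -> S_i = -8.35 + -0.94*i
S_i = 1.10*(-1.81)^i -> [1.1, -1.99, 3.6, -6.52, 11.81]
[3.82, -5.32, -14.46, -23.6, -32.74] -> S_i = 3.82 + -9.14*i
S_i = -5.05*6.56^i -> [-5.05, -33.13, -217.32, -1425.62, -9352.05]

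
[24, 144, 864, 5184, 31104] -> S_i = 24*6^i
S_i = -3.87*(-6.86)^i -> [-3.87, 26.55, -182.12, 1249.35, -8570.53]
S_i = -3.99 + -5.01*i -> [-3.99, -9.0, -14.01, -19.02, -24.03]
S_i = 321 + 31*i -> [321, 352, 383, 414, 445]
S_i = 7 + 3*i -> [7, 10, 13, 16, 19]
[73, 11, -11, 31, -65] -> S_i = Random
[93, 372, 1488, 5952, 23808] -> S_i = 93*4^i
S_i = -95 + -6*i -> [-95, -101, -107, -113, -119]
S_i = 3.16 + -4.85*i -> [3.16, -1.69, -6.54, -11.39, -16.24]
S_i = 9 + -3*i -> [9, 6, 3, 0, -3]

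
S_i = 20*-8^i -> [20, -160, 1280, -10240, 81920]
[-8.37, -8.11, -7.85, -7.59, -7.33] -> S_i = -8.37 + 0.26*i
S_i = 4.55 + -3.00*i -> [4.55, 1.55, -1.45, -4.45, -7.45]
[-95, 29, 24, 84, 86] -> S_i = Random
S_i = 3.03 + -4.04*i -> [3.03, -1.01, -5.05, -9.09, -13.13]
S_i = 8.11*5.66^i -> [8.11, 45.9, 259.81, 1470.52, 8323.13]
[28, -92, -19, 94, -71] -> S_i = Random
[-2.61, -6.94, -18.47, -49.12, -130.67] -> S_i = -2.61*2.66^i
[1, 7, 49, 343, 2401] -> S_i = 1*7^i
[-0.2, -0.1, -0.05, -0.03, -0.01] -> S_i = -0.20*0.51^i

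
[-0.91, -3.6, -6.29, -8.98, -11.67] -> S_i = -0.91 + -2.69*i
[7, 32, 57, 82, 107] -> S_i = 7 + 25*i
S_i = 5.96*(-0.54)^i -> [5.96, -3.22, 1.74, -0.94, 0.51]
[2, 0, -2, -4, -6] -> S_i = 2 + -2*i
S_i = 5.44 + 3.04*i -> [5.44, 8.48, 11.52, 14.56, 17.6]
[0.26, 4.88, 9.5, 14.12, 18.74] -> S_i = 0.26 + 4.62*i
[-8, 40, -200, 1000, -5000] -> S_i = -8*-5^i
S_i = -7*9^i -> [-7, -63, -567, -5103, -45927]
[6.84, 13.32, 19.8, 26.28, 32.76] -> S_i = 6.84 + 6.48*i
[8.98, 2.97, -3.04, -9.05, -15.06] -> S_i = 8.98 + -6.01*i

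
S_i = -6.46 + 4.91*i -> [-6.46, -1.55, 3.36, 8.27, 13.18]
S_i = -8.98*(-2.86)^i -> [-8.98, 25.68, -73.45, 210.08, -600.81]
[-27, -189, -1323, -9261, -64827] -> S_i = -27*7^i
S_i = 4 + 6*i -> [4, 10, 16, 22, 28]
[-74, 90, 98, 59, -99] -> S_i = Random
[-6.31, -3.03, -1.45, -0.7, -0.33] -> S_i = -6.31*0.48^i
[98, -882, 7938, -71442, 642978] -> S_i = 98*-9^i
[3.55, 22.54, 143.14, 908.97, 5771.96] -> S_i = 3.55*6.35^i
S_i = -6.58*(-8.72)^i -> [-6.58, 57.38, -500.33, 4362.9, -38044.5]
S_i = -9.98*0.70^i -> [-9.98, -6.99, -4.89, -3.42, -2.4]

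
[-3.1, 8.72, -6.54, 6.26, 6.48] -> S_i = Random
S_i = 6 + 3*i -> [6, 9, 12, 15, 18]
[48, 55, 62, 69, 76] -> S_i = 48 + 7*i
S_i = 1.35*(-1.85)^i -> [1.35, -2.5, 4.62, -8.55, 15.81]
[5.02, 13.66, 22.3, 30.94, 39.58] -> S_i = 5.02 + 8.64*i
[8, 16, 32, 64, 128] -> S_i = 8*2^i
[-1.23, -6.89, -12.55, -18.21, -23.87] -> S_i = -1.23 + -5.66*i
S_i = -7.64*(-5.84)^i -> [-7.64, 44.62, -260.57, 1521.71, -8886.79]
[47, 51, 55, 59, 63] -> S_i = 47 + 4*i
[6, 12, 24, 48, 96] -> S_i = 6*2^i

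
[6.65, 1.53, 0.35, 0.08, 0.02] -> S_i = 6.65*0.23^i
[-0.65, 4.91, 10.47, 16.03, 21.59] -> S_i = -0.65 + 5.56*i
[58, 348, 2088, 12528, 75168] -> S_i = 58*6^i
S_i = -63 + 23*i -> [-63, -40, -17, 6, 29]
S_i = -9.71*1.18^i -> [-9.71, -11.46, -13.52, -15.95, -18.83]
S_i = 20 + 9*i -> [20, 29, 38, 47, 56]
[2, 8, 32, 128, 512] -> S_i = 2*4^i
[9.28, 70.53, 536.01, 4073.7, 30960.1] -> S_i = 9.28*7.60^i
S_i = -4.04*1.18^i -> [-4.04, -4.77, -5.63, -6.64, -7.83]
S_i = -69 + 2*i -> [-69, -67, -65, -63, -61]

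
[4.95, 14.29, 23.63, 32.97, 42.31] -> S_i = 4.95 + 9.34*i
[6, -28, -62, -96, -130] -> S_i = 6 + -34*i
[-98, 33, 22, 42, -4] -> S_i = Random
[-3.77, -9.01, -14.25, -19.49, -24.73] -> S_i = -3.77 + -5.24*i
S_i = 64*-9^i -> [64, -576, 5184, -46656, 419904]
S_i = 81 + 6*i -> [81, 87, 93, 99, 105]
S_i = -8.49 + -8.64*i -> [-8.49, -17.13, -25.77, -34.41, -43.05]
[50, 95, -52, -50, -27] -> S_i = Random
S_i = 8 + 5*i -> [8, 13, 18, 23, 28]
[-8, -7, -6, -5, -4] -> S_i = -8 + 1*i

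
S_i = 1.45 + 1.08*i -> [1.45, 2.53, 3.61, 4.69, 5.77]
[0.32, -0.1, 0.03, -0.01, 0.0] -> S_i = 0.32*(-0.30)^i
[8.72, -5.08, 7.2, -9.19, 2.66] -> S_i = Random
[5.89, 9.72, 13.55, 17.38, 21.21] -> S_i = 5.89 + 3.83*i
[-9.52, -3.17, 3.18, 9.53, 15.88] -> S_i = -9.52 + 6.35*i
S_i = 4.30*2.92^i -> [4.3, 12.56, 36.66, 107.06, 312.61]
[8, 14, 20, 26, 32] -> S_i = 8 + 6*i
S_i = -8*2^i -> [-8, -16, -32, -64, -128]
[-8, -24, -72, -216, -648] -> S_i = -8*3^i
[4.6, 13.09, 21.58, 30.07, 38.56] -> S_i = 4.60 + 8.49*i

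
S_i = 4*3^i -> [4, 12, 36, 108, 324]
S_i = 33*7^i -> [33, 231, 1617, 11319, 79233]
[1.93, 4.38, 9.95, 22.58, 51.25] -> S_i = 1.93*2.27^i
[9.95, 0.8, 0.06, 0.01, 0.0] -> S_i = 9.95*0.08^i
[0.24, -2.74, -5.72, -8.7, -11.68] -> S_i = 0.24 + -2.98*i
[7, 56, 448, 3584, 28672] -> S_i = 7*8^i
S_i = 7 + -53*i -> [7, -46, -99, -152, -205]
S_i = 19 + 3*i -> [19, 22, 25, 28, 31]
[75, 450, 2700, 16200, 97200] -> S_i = 75*6^i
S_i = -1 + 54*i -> [-1, 53, 107, 161, 215]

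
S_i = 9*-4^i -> [9, -36, 144, -576, 2304]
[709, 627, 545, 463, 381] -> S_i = 709 + -82*i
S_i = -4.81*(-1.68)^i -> [-4.81, 8.08, -13.58, 22.81, -38.32]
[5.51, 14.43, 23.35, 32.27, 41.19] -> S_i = 5.51 + 8.92*i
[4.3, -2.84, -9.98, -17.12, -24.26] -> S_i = 4.30 + -7.14*i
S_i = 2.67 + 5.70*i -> [2.67, 8.37, 14.07, 19.77, 25.47]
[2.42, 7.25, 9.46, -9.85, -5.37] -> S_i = Random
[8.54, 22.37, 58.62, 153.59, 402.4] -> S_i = 8.54*2.62^i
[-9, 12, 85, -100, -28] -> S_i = Random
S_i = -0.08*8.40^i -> [-0.08, -0.67, -5.64, -47.42, -398.3]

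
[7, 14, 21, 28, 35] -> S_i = 7 + 7*i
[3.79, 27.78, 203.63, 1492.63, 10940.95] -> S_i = 3.79*7.33^i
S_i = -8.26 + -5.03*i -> [-8.26, -13.29, -18.32, -23.35, -28.38]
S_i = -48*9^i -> [-48, -432, -3888, -34992, -314928]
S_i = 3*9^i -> [3, 27, 243, 2187, 19683]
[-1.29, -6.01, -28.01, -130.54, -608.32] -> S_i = -1.29*4.66^i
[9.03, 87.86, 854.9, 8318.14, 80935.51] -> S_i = 9.03*9.73^i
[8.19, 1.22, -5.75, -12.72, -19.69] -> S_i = 8.19 + -6.97*i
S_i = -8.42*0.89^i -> [-8.42, -7.49, -6.67, -5.94, -5.28]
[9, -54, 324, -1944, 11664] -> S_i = 9*-6^i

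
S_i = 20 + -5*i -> [20, 15, 10, 5, 0]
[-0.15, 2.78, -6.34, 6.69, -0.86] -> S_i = Random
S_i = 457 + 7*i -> [457, 464, 471, 478, 485]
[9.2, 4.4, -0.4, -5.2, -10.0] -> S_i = 9.20 + -4.80*i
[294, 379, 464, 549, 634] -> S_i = 294 + 85*i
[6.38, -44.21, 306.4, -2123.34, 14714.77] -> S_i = 6.38*(-6.93)^i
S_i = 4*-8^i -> [4, -32, 256, -2048, 16384]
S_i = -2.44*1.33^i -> [-2.44, -3.25, -4.32, -5.74, -7.63]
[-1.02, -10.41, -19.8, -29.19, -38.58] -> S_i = -1.02 + -9.39*i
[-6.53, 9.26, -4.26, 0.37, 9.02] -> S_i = Random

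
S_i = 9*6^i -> [9, 54, 324, 1944, 11664]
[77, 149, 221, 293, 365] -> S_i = 77 + 72*i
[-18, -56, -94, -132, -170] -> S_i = -18 + -38*i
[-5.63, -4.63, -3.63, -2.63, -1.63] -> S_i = -5.63 + 1.00*i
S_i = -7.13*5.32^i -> [-7.13, -37.93, -201.8, -1073.56, -5711.31]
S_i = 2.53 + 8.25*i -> [2.53, 10.78, 19.03, 27.28, 35.53]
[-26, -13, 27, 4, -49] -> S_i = Random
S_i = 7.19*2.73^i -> [7.19, 19.63, 53.59, 146.29, 399.37]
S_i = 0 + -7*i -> [0, -7, -14, -21, -28]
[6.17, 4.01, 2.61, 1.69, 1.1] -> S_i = 6.17*0.65^i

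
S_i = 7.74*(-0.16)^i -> [7.74, -1.24, 0.2, -0.03, 0.01]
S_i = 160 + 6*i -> [160, 166, 172, 178, 184]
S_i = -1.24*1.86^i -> [-1.24, -2.31, -4.29, -7.98, -14.84]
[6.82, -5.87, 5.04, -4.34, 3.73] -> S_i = 6.82*(-0.86)^i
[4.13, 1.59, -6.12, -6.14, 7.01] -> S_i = Random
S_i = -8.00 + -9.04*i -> [-8.0, -17.04, -26.08, -35.12, -44.16]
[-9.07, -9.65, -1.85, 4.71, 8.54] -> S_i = Random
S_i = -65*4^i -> [-65, -260, -1040, -4160, -16640]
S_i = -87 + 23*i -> [-87, -64, -41, -18, 5]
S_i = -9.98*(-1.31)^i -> [-9.98, 13.07, -17.13, 22.44, -29.39]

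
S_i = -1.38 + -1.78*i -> [-1.38, -3.16, -4.94, -6.72, -8.5]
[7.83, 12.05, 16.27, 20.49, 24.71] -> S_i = 7.83 + 4.22*i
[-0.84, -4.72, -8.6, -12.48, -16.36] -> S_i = -0.84 + -3.88*i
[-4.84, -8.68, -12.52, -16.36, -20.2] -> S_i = -4.84 + -3.84*i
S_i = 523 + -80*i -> [523, 443, 363, 283, 203]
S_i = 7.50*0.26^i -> [7.5, 1.95, 0.51, 0.13, 0.03]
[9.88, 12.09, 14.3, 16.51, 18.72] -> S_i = 9.88 + 2.21*i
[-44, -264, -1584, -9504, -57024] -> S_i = -44*6^i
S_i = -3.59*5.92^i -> [-3.59, -21.25, -125.82, -744.83, -4409.42]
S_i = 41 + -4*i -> [41, 37, 33, 29, 25]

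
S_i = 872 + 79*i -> [872, 951, 1030, 1109, 1188]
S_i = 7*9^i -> [7, 63, 567, 5103, 45927]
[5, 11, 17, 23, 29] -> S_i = 5 + 6*i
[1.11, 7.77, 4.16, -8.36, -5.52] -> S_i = Random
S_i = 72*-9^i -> [72, -648, 5832, -52488, 472392]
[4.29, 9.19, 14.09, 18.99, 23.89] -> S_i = 4.29 + 4.90*i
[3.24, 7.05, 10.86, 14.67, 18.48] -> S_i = 3.24 + 3.81*i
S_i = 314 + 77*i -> [314, 391, 468, 545, 622]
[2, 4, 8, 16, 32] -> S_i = 2*2^i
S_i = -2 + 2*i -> [-2, 0, 2, 4, 6]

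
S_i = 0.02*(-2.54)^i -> [0.02, -0.05, 0.13, -0.33, 0.83]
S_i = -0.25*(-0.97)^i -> [-0.25, 0.24, -0.24, 0.23, -0.22]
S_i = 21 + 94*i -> [21, 115, 209, 303, 397]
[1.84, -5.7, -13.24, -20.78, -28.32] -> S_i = 1.84 + -7.54*i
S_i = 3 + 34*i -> [3, 37, 71, 105, 139]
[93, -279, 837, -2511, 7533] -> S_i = 93*-3^i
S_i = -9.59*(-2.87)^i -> [-9.59, 27.52, -78.99, 226.71, -650.65]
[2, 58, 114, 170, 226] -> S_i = 2 + 56*i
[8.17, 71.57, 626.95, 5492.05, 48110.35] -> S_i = 8.17*8.76^i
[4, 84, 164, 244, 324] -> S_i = 4 + 80*i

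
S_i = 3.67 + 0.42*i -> [3.67, 4.09, 4.51, 4.93, 5.35]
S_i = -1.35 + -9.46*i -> [-1.35, -10.81, -20.27, -29.73, -39.19]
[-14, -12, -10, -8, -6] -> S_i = -14 + 2*i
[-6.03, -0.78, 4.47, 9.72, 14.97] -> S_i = -6.03 + 5.25*i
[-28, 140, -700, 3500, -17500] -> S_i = -28*-5^i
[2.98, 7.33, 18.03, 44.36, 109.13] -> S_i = 2.98*2.46^i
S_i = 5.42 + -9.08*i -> [5.42, -3.66, -12.74, -21.82, -30.9]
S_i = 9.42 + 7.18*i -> [9.42, 16.6, 23.78, 30.96, 38.14]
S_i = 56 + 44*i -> [56, 100, 144, 188, 232]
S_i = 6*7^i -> [6, 42, 294, 2058, 14406]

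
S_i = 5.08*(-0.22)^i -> [5.08, -1.12, 0.25, -0.05, 0.01]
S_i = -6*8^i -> [-6, -48, -384, -3072, -24576]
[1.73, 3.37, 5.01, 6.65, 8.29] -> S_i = 1.73 + 1.64*i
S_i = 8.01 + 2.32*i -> [8.01, 10.33, 12.65, 14.97, 17.29]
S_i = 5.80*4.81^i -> [5.8, 27.9, 134.19, 645.45, 3104.62]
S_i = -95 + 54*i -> [-95, -41, 13, 67, 121]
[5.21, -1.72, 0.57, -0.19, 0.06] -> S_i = 5.21*(-0.33)^i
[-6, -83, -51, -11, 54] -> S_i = Random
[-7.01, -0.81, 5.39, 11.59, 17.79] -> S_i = -7.01 + 6.20*i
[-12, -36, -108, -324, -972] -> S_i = -12*3^i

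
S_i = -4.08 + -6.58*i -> [-4.08, -10.66, -17.24, -23.82, -30.4]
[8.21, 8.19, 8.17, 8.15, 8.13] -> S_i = 8.21 + -0.02*i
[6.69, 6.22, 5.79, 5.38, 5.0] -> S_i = 6.69*0.93^i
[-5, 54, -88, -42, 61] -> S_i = Random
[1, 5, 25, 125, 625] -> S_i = 1*5^i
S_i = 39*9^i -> [39, 351, 3159, 28431, 255879]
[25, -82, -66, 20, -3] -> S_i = Random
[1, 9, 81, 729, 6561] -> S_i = 1*9^i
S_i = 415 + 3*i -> [415, 418, 421, 424, 427]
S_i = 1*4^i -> [1, 4, 16, 64, 256]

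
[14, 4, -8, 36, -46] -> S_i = Random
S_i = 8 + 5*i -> [8, 13, 18, 23, 28]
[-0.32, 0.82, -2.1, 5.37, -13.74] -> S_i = -0.32*(-2.56)^i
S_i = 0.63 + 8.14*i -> [0.63, 8.77, 16.91, 25.05, 33.19]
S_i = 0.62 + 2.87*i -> [0.62, 3.49, 6.36, 9.23, 12.1]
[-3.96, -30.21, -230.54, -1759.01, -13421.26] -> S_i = -3.96*7.63^i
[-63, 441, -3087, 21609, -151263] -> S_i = -63*-7^i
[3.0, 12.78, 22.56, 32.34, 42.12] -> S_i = 3.00 + 9.78*i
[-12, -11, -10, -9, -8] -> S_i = -12 + 1*i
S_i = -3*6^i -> [-3, -18, -108, -648, -3888]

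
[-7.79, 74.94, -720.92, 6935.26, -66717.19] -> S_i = -7.79*(-9.62)^i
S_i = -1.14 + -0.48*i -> [-1.14, -1.62, -2.1, -2.58, -3.06]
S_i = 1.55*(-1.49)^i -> [1.55, -2.31, 3.44, -5.13, 7.64]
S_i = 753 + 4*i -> [753, 757, 761, 765, 769]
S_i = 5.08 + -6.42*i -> [5.08, -1.34, -7.76, -14.18, -20.6]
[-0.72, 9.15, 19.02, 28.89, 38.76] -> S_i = -0.72 + 9.87*i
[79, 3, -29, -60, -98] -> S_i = Random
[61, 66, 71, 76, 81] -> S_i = 61 + 5*i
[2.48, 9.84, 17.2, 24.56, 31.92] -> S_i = 2.48 + 7.36*i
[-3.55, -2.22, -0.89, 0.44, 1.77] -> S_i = -3.55 + 1.33*i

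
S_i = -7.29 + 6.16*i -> [-7.29, -1.13, 5.03, 11.19, 17.35]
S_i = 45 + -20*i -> [45, 25, 5, -15, -35]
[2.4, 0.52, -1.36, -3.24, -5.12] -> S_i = 2.40 + -1.88*i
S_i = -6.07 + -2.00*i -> [-6.07, -8.07, -10.07, -12.07, -14.07]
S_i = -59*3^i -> [-59, -177, -531, -1593, -4779]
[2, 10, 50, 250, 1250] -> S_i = 2*5^i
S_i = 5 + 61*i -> [5, 66, 127, 188, 249]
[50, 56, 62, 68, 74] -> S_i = 50 + 6*i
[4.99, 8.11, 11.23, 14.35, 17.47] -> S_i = 4.99 + 3.12*i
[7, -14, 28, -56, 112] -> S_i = 7*-2^i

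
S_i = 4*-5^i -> [4, -20, 100, -500, 2500]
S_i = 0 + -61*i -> [0, -61, -122, -183, -244]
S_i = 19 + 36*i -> [19, 55, 91, 127, 163]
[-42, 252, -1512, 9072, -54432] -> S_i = -42*-6^i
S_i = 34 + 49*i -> [34, 83, 132, 181, 230]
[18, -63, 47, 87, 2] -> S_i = Random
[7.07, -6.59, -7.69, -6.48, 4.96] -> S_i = Random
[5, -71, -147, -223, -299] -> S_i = 5 + -76*i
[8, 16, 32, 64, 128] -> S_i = 8*2^i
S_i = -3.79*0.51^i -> [-3.79, -1.93, -0.99, -0.5, -0.26]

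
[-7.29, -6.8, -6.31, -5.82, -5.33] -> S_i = -7.29 + 0.49*i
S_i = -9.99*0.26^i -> [-9.99, -2.6, -0.68, -0.18, -0.05]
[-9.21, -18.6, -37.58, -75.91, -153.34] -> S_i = -9.21*2.02^i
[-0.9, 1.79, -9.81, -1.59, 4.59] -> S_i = Random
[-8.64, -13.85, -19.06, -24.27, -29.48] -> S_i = -8.64 + -5.21*i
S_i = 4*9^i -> [4, 36, 324, 2916, 26244]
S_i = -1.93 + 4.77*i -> [-1.93, 2.84, 7.61, 12.38, 17.15]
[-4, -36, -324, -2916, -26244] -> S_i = -4*9^i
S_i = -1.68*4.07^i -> [-1.68, -6.84, -27.83, -113.26, -460.99]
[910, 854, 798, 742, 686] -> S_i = 910 + -56*i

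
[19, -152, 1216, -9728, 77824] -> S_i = 19*-8^i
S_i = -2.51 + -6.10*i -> [-2.51, -8.61, -14.71, -20.81, -26.91]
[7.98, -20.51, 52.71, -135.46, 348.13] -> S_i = 7.98*(-2.57)^i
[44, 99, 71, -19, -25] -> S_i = Random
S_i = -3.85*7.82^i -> [-3.85, -30.11, -235.44, -1841.12, -14397.52]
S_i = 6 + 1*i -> [6, 7, 8, 9, 10]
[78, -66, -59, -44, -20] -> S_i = Random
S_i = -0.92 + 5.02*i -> [-0.92, 4.1, 9.12, 14.14, 19.16]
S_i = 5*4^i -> [5, 20, 80, 320, 1280]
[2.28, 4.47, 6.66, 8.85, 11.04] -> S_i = 2.28 + 2.19*i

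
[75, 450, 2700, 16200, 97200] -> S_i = 75*6^i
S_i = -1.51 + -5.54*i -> [-1.51, -7.05, -12.59, -18.13, -23.67]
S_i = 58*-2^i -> [58, -116, 232, -464, 928]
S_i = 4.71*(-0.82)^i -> [4.71, -3.86, 3.17, -2.6, 2.13]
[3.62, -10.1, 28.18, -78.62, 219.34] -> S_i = 3.62*(-2.79)^i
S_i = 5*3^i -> [5, 15, 45, 135, 405]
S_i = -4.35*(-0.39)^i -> [-4.35, 1.7, -0.66, 0.26, -0.1]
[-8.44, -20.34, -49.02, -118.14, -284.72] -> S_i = -8.44*2.41^i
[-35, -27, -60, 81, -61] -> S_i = Random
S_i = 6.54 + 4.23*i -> [6.54, 10.77, 15.0, 19.23, 23.46]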